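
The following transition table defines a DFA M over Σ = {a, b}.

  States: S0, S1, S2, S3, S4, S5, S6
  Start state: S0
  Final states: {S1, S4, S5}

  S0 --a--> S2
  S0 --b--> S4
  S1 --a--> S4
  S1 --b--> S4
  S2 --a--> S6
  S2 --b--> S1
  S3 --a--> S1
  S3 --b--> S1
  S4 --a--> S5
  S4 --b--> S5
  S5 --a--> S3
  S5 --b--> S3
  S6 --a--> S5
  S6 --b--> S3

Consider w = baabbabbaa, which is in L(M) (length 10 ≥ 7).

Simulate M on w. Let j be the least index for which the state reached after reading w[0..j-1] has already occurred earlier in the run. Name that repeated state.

Run of M on w = b a a b b a b b a a:
  step 0: S0  (start)
  step 1: S4  (read b: S0→S4)
  step 2: S5  (read a: S4→S5)
  step 3: S3  (read a: S5→S3)
  step 4: S1  (read b: S3→S1)
  step 5: S4  (read b: S1→S4)   ← first repeat (S4 seen earlier)
  step 6: S5  (read a: S4→S5)
  step 7: S3  (read b: S5→S3)
  step 8: S1  (read b: S3→S1)
  step 9: S4  (read a: S1→S4)
  step 10: S5  (read a: S4→S5)

The earliest repeat is at step j = 5: M is in S4, which it already visited at step i = 1.

S4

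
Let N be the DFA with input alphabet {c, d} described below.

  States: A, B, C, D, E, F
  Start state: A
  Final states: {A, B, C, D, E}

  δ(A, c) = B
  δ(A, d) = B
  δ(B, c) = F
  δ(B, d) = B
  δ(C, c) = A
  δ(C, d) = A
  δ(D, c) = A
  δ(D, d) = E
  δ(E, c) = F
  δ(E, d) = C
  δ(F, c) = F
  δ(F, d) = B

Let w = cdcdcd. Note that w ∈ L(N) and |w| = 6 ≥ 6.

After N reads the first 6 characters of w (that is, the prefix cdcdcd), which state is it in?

Run of N on the first 6 characters of w = c d c d c d:
  step 0: A  (start)
  step 1: B  (read c: A→B)
  step 2: B  (read d: B→B)
  step 3: F  (read c: B→F)
  step 4: B  (read d: F→B)
  step 5: F  (read c: B→F)
  step 6: B  (read d: F→B)

After reading 6 characters, N is in state B.

B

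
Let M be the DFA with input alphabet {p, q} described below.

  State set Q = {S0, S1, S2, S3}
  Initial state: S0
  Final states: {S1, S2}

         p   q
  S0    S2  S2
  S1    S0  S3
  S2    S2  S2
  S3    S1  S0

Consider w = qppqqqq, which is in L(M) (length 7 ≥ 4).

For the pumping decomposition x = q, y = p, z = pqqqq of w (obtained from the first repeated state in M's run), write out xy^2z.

qpppqqqq

xy^2z = q·p·p·pqqqq = qpppqqqq.
Reading y = p takes M from S2 back to S2, so after x·y·y the machine is still in S2, and z then leads to the accepting state S2. Hence qpppqqqq ∈ L(M).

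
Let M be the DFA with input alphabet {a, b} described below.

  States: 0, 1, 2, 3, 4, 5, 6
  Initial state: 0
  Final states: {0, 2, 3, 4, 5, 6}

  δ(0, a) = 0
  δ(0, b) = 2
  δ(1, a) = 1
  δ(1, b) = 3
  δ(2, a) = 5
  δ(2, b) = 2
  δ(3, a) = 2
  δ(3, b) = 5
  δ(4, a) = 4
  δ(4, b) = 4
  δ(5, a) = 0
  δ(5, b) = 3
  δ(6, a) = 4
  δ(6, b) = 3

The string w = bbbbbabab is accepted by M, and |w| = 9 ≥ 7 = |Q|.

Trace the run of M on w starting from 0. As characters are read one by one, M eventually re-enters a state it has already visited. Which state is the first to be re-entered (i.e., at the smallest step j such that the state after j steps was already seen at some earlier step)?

State sequence: 0 -b-> 2 -b-> 2 -b-> 2 -b-> 2 -b-> 2 -a-> 5 -b-> 3 -a-> 2 -b-> 2
First repeat at step 2: 2 was already visited.

The earliest repeat is at step j = 2: M is in 2, which it already visited at step i = 1.
Pumping length from the standard proof: p = 7 (the number of states). The repeated state found above gives |xy| = j ≤ 7 and |y| = j − i ≥ 1.

2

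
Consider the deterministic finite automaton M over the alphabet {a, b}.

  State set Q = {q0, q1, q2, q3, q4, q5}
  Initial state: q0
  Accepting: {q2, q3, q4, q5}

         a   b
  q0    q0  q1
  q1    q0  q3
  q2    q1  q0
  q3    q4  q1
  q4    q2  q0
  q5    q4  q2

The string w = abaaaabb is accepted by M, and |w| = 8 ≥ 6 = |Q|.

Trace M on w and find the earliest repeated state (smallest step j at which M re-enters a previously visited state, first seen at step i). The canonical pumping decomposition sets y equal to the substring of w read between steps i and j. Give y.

State sequence: q0 -a-> q0 -b-> q1 -a-> q0 -a-> q0 -a-> q0 -a-> q0 -b-> q1 -b-> q3
First repeat at step 1: q0 was already visited.

So i = 0, j = 1, giving x = w[0:0] = ε, y = w[0:1] = a, z = w[1:8] = baaaabb.
Check: |xy| = 1 ≤ 6 and |y| = 1 ≥ 1. Reading y takes M from q0 back to q0, so every xyⁱz is accepted.
Pumping length from the standard proof: p = 6 (the number of states). The repeated state found above gives |xy| = j ≤ 6 and |y| = j − i ≥ 1.

a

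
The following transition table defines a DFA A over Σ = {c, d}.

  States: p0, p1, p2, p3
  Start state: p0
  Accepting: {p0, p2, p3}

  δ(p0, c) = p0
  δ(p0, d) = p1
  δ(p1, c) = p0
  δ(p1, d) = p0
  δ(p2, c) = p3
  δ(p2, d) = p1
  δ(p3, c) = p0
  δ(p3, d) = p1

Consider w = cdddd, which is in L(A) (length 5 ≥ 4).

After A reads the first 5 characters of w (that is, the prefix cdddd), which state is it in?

p0

State sequence: p0 -c-> p0 -d-> p1 -d-> p0 -d-> p1 -d-> p0

After reading 5 characters, A is in state p0.
(This kind of state-tracing is the core of the pumping-lemma construction: with 4 states, pigeonhole forces a repeat within the first 4 steps.)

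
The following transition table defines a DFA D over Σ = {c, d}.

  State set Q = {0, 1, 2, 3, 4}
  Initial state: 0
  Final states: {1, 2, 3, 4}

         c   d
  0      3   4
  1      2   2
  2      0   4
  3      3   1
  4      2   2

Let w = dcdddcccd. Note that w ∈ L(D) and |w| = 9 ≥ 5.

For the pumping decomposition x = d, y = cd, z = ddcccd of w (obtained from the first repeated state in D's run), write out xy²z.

xy^2z = d·cd·cd·ddcccd = dcdcdddcccd.
Reading y = cd takes D from 4 back to 4, so after x·y·y the machine is still in 4, and z then leads to the accepting state 1. Hence dcdcdddcccd ∈ L(D).

dcdcdddcccd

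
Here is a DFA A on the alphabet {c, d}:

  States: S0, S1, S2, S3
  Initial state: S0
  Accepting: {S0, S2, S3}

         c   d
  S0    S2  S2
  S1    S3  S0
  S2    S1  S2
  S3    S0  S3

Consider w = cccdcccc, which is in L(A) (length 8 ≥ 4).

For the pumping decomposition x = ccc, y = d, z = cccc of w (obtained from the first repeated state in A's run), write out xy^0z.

xy⁰z = xz = ccc·cccc = ccccccc.
Reading y = d takes A from S3 back to S3, so after x the machine is still in S3, and z then leads to the accepting state S3. Hence ccccccc ∈ L(A).

ccccccc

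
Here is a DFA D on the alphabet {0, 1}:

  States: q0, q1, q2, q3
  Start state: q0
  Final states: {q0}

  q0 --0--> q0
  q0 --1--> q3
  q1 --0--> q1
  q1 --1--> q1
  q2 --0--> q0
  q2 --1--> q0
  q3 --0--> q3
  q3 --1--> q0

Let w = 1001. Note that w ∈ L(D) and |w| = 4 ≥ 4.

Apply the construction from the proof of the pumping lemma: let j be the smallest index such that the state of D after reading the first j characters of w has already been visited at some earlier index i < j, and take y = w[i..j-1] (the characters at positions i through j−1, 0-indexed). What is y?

Run of D on w = 1 0 0 1:
  step 0: q0  (start)
  step 1: q3  (read 1: q0→q3)
  step 2: q3  (read 0: q3→q3)   ← first repeat (q3 seen earlier)
  step 3: q3  (read 0: q3→q3)
  step 4: q0  (read 1: q3→q0)

So i = 1, j = 2, giving x = w[0:1] = 1, y = w[1:2] = 0, z = w[2:4] = 01.
Check: |xy| = 2 ≤ 4 and |y| = 1 ≥ 1. Reading y takes D from q3 back to q3, so every xyⁱz is accepted.
The DFA has 4 states, so the proof of the pumping lemma guarantees a repeated state among the first 4+1 visited; the segment between the two visits is the pumpable y.

0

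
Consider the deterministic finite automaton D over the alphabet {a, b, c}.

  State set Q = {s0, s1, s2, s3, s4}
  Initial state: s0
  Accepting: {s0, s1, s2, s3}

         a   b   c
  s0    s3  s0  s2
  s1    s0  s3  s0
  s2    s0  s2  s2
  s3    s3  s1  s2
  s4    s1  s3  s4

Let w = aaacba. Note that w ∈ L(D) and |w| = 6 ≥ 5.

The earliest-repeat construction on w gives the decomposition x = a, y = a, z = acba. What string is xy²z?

xy^2z = a·a·a·acba = aaaacba.
Reading y = a takes D from s3 back to s3, so after x·y·y the machine is still in s3, and z then leads to the accepting state s0. Hence aaaacba ∈ L(D).

aaaacba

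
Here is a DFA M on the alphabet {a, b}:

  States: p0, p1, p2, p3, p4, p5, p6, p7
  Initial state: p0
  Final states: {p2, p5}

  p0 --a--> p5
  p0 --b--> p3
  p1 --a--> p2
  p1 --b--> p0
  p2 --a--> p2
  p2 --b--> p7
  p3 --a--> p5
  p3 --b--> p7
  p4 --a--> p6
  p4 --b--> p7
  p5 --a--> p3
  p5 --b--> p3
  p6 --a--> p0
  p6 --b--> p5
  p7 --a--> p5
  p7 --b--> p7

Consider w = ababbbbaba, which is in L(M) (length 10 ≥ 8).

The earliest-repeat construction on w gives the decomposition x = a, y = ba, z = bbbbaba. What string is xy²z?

xy^2z = a·ba·ba·bbbbaba = abababbbbaba.
Reading y = ba takes M from p5 back to p5, so after x·y·y the machine is still in p5, and z then leads to the accepting state p5. Hence abababbbbaba ∈ L(M).

abababbbbaba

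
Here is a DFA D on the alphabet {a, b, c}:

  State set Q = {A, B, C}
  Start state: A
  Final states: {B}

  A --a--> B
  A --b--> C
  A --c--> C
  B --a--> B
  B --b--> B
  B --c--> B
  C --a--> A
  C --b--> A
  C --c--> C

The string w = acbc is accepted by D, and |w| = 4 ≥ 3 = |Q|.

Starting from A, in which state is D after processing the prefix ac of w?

State sequence: A -a-> B -c-> B

After reading 2 characters, D is in state B.

B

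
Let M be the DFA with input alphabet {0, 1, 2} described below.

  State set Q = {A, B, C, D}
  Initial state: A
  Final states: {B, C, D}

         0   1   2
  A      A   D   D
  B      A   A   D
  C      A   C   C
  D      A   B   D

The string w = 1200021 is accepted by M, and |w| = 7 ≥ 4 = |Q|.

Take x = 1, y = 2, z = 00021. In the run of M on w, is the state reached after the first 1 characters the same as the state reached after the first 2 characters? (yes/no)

State sequence: A -1-> D -2-> D

After x (step 1): D. After xy (step 2): D.
They match, so y = 2 drives M around a cycle from D back to itself; pumping y any number of times keeps M in D before reading z, and xyⁱz ∈ L(M) for every i ≥ 0.

yes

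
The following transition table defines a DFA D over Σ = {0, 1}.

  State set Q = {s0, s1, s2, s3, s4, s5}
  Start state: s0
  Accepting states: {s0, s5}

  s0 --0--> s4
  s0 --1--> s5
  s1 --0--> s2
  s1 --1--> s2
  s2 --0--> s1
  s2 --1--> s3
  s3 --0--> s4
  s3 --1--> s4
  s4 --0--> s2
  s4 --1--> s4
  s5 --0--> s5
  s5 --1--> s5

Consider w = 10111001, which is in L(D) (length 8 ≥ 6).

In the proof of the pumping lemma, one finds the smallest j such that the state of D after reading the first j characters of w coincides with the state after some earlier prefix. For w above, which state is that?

State sequence: s0 -1-> s5 -0-> s5 -1-> s5 -1-> s5 -1-> s5 -0-> s5 -0-> s5 -1-> s5
First repeat at step 2: s5 was already visited.

The earliest repeat is at step j = 2: D is in s5, which it already visited at step i = 1.
Pumping length from the standard proof: p = 6 (the number of states). The repeated state found above gives |xy| = j ≤ 6 and |y| = j − i ≥ 1.

s5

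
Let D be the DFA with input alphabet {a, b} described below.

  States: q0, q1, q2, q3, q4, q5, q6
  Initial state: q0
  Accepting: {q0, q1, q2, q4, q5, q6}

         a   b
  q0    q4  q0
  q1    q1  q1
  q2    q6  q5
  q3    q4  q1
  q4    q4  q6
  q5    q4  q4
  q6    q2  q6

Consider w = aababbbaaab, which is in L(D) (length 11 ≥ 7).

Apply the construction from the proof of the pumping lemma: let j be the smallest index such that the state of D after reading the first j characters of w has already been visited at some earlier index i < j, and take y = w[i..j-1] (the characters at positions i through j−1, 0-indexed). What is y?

a

State sequence: q0 -a-> q4 -a-> q4 -b-> q6 -a-> q2 -b-> q5 -b-> q4 -b-> q6 -a-> q2 -a-> q6 -a-> q2 -b-> q5
First repeat at step 2: q4 was already visited.

So i = 1, j = 2, giving x = w[0:1] = a, y = w[1:2] = a, z = w[2:11] = babbbaaab.
Check: |xy| = 2 ≤ 7 and |y| = 1 ≥ 1. Reading y takes D from q4 back to q4, so every xyⁱz is accepted.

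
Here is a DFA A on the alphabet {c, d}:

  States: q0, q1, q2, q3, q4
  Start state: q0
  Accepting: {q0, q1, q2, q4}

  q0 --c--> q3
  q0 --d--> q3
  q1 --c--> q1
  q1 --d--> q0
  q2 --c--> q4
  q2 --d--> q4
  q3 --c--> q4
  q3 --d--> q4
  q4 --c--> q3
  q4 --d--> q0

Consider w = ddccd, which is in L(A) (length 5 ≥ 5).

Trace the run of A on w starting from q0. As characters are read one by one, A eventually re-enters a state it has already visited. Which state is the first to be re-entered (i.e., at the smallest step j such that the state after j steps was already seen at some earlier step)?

Run of A on w = d d c c d:
  step 0: q0  (start)
  step 1: q3  (read d: q0→q3)
  step 2: q4  (read d: q3→q4)
  step 3: q3  (read c: q4→q3)   ← first repeat (q3 seen earlier)
  step 4: q4  (read c: q3→q4)
  step 5: q0  (read d: q4→q0)

The earliest repeat is at step j = 3: A is in q3, which it already visited at step i = 1.
Since A has 5 states, any run of length ≥ 5 visits 5+1 states, so by pigeonhole some state repeats within the first 5 steps — that repeat gives the pumpable loop.

q3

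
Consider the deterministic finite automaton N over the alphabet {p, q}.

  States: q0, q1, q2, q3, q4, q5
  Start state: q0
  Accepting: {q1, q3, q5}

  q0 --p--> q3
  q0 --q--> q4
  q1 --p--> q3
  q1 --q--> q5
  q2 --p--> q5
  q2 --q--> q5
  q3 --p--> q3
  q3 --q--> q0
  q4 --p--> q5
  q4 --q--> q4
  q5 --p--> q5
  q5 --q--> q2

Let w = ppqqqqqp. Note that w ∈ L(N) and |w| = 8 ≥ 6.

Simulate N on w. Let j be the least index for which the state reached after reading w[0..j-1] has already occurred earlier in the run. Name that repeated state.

Run of N on w = p p q q q q q p:
  step 0: q0  (start)
  step 1: q3  (read p: q0→q3)
  step 2: q3  (read p: q3→q3)   ← first repeat (q3 seen earlier)
  step 3: q0  (read q: q3→q0)
  step 4: q4  (read q: q0→q4)
  step 5: q4  (read q: q4→q4)
  step 6: q4  (read q: q4→q4)
  step 7: q4  (read q: q4→q4)
  step 8: q5  (read p: q4→q5)

The earliest repeat is at step j = 2: N is in q3, which it already visited at step i = 1.
With |Q| = 6, pigeonhole forces a state repeat no later than step 6; the substring read between the first and second visits to that state can be pumped.

q3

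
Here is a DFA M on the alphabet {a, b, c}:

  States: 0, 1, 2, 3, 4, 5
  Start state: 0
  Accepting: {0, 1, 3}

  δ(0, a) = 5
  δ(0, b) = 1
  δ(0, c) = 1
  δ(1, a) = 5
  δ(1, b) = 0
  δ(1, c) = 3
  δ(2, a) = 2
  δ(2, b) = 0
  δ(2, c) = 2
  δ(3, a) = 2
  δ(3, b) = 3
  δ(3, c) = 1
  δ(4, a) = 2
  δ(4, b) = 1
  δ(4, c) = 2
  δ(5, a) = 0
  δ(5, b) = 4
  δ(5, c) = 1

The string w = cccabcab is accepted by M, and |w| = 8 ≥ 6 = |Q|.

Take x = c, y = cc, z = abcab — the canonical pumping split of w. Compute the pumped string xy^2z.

cccccabcab

xy^2z = c·cc·cc·abcab = cccccabcab.
Reading y = cc takes M from 1 back to 1, so after x·y·y the machine is still in 1, and z then leads to the accepting state 0. Hence cccccabcab ∈ L(M).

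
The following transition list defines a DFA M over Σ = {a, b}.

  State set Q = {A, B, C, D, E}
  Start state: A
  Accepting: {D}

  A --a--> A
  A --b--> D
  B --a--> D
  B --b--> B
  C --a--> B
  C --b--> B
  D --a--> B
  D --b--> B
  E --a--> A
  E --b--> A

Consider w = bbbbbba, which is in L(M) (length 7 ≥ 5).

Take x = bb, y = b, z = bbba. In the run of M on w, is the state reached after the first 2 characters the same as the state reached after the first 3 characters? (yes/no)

yes

Run of M on the first 3 characters of w = b b b:
  step 0: A  (start)
  step 1: D  (read b: A→D)
  step 2: B  (read b: D→B)
  step 3: B  (read b: B→B)

After x (step 2): B. After xy (step 3): B.
They match, so y = b drives M around a cycle from B back to itself; pumping y any number of times keeps M in B before reading z, and xyⁱz ∈ L(M) for every i ≥ 0.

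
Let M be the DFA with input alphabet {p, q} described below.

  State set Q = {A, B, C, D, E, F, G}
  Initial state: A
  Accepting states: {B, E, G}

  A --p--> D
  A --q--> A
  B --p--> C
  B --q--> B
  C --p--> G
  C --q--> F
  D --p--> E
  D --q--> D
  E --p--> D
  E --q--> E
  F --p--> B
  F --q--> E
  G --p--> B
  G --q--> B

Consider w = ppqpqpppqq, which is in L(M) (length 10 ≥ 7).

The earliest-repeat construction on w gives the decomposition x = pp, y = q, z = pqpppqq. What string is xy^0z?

pppqpppqq

xy⁰z = xz = pp·pqpppqq = pppqpppqq.
Reading y = q takes M from E back to E, so after x the machine is still in E, and z then leads to the accepting state E. Hence pppqpppqq ∈ L(M).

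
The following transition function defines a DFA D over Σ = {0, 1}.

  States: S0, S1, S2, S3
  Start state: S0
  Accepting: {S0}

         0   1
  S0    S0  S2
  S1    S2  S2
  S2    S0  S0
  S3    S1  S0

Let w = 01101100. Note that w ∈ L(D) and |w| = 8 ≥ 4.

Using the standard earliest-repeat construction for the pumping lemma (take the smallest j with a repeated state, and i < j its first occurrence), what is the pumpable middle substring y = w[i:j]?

0

Run of D on w = 0 1 1 0 1 1 0 0:
  step 0: S0  (start)
  step 1: S0  (read 0: S0→S0)   ← first repeat (S0 seen earlier)
  step 2: S2  (read 1: S0→S2)
  step 3: S0  (read 1: S2→S0)
  step 4: S0  (read 0: S0→S0)
  step 5: S2  (read 1: S0→S2)
  step 6: S0  (read 1: S2→S0)
  step 7: S0  (read 0: S0→S0)
  step 8: S0  (read 0: S0→S0)

So i = 0, j = 1, giving x = w[0:0] = ε, y = w[0:1] = 0, z = w[1:8] = 1101100.
Check: |xy| = 1 ≤ 4 and |y| = 1 ≥ 1. Reading y takes D from S0 back to S0, so every xyⁱz is accepted.
The DFA has 4 states, so the proof of the pumping lemma guarantees a repeated state among the first 4+1 visited; the segment between the two visits is the pumpable y.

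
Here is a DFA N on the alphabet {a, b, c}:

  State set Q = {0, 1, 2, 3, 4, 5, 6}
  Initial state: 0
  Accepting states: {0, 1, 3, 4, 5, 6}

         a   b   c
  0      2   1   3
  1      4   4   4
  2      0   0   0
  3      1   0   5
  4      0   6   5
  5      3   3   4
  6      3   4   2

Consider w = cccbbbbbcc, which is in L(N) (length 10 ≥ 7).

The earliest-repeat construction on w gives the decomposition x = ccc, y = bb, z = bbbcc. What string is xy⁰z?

cccbbbcc

xy⁰z = xz = ccc·bbbcc = cccbbbcc.
Reading y = bb takes N from 4 back to 4, so after x the machine is still in 4, and z then leads to the accepting state 0. Hence cccbbbcc ∈ L(N).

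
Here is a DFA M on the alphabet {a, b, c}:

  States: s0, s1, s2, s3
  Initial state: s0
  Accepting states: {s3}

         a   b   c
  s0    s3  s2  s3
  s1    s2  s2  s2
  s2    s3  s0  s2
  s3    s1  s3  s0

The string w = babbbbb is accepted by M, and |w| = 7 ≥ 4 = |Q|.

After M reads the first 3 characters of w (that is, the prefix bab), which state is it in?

State sequence: s0 -b-> s2 -a-> s3 -b-> s3

After reading 3 characters, M is in state s3.
(This kind of state-tracing is the core of the pumping-lemma construction: with 4 states, pigeonhole forces a repeat within the first 4 steps.)

s3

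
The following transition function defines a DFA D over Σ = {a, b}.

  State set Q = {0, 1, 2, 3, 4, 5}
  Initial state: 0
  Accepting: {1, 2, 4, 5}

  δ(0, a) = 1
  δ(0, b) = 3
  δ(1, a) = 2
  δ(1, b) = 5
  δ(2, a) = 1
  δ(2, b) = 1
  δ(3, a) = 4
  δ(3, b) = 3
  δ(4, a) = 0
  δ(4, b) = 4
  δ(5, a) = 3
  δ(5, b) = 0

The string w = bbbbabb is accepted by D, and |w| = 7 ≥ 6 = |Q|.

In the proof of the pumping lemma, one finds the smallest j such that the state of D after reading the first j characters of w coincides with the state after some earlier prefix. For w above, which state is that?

3

State sequence: 0 -b-> 3 -b-> 3 -b-> 3 -b-> 3 -a-> 4 -b-> 4 -b-> 4
First repeat at step 2: 3 was already visited.

The earliest repeat is at step j = 2: D is in 3, which it already visited at step i = 1.
Since D has 6 states, any run of length ≥ 6 visits 6+1 states, so by pigeonhole some state repeats within the first 6 steps — that repeat gives the pumpable loop.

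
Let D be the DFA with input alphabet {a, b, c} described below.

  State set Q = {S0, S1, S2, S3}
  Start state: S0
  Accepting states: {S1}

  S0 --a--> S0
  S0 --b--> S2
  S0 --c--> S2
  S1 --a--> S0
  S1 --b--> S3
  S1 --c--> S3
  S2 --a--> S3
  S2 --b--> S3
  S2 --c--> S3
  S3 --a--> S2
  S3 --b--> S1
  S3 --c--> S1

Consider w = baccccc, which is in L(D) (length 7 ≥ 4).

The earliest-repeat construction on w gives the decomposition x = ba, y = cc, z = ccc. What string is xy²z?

xy^2z = ba·cc·cc·ccc = baccccccc.
Reading y = cc takes D from S3 back to S3, so after x·y·y the machine is still in S3, and z then leads to the accepting state S1. Hence baccccccc ∈ L(D).

baccccccc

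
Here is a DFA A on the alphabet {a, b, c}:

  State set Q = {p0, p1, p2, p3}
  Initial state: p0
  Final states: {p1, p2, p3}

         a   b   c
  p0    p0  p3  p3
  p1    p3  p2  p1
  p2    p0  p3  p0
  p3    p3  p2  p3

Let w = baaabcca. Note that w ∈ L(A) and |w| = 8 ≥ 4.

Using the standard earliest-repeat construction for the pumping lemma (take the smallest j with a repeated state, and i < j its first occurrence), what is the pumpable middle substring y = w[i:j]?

Run of A on w = b a a a b c c a:
  step 0: p0  (start)
  step 1: p3  (read b: p0→p3)
  step 2: p3  (read a: p3→p3)   ← first repeat (p3 seen earlier)
  step 3: p3  (read a: p3→p3)
  step 4: p3  (read a: p3→p3)
  step 5: p2  (read b: p3→p2)
  step 6: p0  (read c: p2→p0)
  step 7: p3  (read c: p0→p3)
  step 8: p3  (read a: p3→p3)

So i = 1, j = 2, giving x = w[0:1] = b, y = w[1:2] = a, z = w[2:8] = aabcca.
Check: |xy| = 2 ≤ 4 and |y| = 1 ≥ 1. Reading y takes A from p3 back to p3, so every xyⁱz is accepted.

a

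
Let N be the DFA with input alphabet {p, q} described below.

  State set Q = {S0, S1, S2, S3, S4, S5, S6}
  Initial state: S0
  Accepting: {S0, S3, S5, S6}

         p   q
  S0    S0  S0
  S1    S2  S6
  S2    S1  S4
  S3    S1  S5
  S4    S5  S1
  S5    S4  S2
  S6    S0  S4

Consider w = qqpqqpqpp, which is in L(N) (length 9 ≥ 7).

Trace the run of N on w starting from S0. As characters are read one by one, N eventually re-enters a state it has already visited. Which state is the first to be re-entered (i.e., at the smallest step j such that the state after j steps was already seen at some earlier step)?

S0

State sequence: S0 -q-> S0 -q-> S0 -p-> S0 -q-> S0 -q-> S0 -p-> S0 -q-> S0 -p-> S0 -p-> S0
First repeat at step 1: S0 was already visited.

The earliest repeat is at step j = 1: N is in S0, which it already visited at step i = 0.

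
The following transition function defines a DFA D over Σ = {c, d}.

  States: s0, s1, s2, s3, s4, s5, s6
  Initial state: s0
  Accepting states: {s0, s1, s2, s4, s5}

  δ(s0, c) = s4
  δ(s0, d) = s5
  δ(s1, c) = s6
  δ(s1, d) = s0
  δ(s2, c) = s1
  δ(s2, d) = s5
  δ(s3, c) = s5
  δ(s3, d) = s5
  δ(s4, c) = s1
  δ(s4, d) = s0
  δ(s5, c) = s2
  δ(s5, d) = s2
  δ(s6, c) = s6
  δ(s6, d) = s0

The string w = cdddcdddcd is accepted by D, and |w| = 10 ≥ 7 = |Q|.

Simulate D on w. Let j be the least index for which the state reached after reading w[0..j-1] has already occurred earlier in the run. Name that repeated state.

State sequence: s0 -c-> s4 -d-> s0 -d-> s5 -d-> s2 -c-> s1 -d-> s0 -d-> s5 -d-> s2 -c-> s1 -d-> s0
First repeat at step 2: s0 was already visited.

The earliest repeat is at step j = 2: D is in s0, which it already visited at step i = 0.
With |Q| = 7, pigeonhole forces a state repeat no later than step 7; the substring read between the first and second visits to that state can be pumped.

s0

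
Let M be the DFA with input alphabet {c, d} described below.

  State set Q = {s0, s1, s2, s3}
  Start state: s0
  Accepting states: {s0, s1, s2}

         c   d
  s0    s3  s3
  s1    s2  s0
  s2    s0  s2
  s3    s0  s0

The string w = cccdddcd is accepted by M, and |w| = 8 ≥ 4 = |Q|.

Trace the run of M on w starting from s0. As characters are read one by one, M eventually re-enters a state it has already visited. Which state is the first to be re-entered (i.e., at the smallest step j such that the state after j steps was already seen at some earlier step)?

s0

State sequence: s0 -c-> s3 -c-> s0 -c-> s3 -d-> s0 -d-> s3 -d-> s0 -c-> s3 -d-> s0
First repeat at step 2: s0 was already visited.

The earliest repeat is at step j = 2: M is in s0, which it already visited at step i = 0.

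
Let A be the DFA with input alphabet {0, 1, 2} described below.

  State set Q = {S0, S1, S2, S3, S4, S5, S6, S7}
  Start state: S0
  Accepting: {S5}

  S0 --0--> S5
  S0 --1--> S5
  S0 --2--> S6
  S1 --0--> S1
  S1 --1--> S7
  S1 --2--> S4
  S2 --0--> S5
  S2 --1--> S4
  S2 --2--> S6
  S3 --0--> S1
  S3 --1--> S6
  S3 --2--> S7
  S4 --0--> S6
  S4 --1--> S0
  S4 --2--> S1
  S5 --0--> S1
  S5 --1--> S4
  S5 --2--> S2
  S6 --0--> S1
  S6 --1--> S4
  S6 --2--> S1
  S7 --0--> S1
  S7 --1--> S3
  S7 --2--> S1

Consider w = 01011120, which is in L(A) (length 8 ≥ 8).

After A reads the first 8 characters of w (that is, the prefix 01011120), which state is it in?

S5

State sequence: S0 -0-> S5 -1-> S4 -0-> S6 -1-> S4 -1-> S0 -1-> S5 -2-> S2 -0-> S5

After reading 8 characters, A is in state S5.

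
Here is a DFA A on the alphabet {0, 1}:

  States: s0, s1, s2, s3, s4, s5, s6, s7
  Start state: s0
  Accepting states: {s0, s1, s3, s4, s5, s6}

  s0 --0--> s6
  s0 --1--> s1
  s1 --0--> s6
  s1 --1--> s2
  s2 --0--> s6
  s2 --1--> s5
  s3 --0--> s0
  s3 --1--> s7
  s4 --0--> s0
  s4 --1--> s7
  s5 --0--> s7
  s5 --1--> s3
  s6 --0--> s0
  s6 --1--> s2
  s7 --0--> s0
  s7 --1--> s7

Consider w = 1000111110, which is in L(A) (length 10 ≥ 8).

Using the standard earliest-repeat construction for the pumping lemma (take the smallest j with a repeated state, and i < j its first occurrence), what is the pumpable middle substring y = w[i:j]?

100

Run of A on w = 1 0 0 0 1 1 1 1 1 0:
  step 0: s0  (start)
  step 1: s1  (read 1: s0→s1)
  step 2: s6  (read 0: s1→s6)
  step 3: s0  (read 0: s6→s0)   ← first repeat (s0 seen earlier)
  step 4: s6  (read 0: s0→s6)
  step 5: s2  (read 1: s6→s2)
  step 6: s5  (read 1: s2→s5)
  step 7: s3  (read 1: s5→s3)
  step 8: s7  (read 1: s3→s7)
  step 9: s7  (read 1: s7→s7)
  step 10: s0  (read 0: s7→s0)

So i = 0, j = 3, giving x = w[0:0] = ε, y = w[0:3] = 100, z = w[3:10] = 0111110.
Check: |xy| = 3 ≤ 8 and |y| = 3 ≥ 1. Reading y takes A from s0 back to s0, so every xyⁱz is accepted.
The DFA has 8 states, so the proof of the pumping lemma guarantees a repeated state among the first 8+1 visited; the segment between the two visits is the pumpable y.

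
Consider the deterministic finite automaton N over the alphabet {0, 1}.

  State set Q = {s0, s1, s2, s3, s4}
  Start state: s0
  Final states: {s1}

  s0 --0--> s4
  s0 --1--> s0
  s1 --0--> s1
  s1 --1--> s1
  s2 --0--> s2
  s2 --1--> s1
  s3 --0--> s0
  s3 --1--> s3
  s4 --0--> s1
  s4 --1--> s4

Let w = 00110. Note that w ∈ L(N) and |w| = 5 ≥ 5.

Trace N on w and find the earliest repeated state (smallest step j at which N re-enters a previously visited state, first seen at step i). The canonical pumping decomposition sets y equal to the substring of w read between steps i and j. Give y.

Run of N on w = 0 0 1 1 0:
  step 0: s0  (start)
  step 1: s4  (read 0: s0→s4)
  step 2: s1  (read 0: s4→s1)
  step 3: s1  (read 1: s1→s1)   ← first repeat (s1 seen earlier)
  step 4: s1  (read 1: s1→s1)
  step 5: s1  (read 0: s1→s1)

So i = 2, j = 3, giving x = w[0:2] = 00, y = w[2:3] = 1, z = w[3:5] = 10.
Check: |xy| = 3 ≤ 5 and |y| = 1 ≥ 1. Reading y takes N from s1 back to s1, so every xyⁱz is accepted.

1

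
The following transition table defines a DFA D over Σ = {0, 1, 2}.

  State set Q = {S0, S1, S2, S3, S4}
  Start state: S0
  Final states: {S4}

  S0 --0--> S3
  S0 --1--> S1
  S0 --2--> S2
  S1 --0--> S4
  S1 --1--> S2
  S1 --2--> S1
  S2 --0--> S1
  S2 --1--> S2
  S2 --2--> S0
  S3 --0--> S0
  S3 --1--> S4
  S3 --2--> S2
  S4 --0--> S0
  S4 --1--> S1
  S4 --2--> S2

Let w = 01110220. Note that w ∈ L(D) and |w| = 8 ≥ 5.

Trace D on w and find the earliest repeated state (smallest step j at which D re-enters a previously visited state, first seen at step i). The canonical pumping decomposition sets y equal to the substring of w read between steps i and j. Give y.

10

Run of D on w = 0 1 1 1 0 2 2 0:
  step 0: S0  (start)
  step 1: S3  (read 0: S0→S3)
  step 2: S4  (read 1: S3→S4)
  step 3: S1  (read 1: S4→S1)
  step 4: S2  (read 1: S1→S2)
  step 5: S1  (read 0: S2→S1)   ← first repeat (S1 seen earlier)
  step 6: S1  (read 2: S1→S1)
  step 7: S1  (read 2: S1→S1)
  step 8: S4  (read 0: S1→S4)

So i = 3, j = 5, giving x = w[0:3] = 011, y = w[3:5] = 10, z = w[5:8] = 220.
Check: |xy| = 5 ≤ 5 and |y| = 2 ≥ 1. Reading y takes D from S1 back to S1, so every xyⁱz is accepted.
Since D has 5 states, any run of length ≥ 5 visits 5+1 states, so by pigeonhole some state repeats within the first 5 steps — that repeat gives the pumpable loop.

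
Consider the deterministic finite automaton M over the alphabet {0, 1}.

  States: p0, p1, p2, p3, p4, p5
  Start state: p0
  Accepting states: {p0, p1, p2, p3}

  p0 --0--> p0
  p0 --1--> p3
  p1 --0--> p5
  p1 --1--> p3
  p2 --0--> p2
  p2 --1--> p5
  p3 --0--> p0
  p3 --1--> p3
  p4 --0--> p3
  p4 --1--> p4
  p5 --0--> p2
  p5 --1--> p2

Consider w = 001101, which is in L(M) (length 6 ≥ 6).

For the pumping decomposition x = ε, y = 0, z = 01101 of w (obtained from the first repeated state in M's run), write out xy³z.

xy^3z = ε·0·0·0·01101 = 00001101.
Reading y = 0 takes M from p0 back to p0, so after x·y·y·y the machine is still in p0, and z then leads to the accepting state p3. Hence 00001101 ∈ L(M).

00001101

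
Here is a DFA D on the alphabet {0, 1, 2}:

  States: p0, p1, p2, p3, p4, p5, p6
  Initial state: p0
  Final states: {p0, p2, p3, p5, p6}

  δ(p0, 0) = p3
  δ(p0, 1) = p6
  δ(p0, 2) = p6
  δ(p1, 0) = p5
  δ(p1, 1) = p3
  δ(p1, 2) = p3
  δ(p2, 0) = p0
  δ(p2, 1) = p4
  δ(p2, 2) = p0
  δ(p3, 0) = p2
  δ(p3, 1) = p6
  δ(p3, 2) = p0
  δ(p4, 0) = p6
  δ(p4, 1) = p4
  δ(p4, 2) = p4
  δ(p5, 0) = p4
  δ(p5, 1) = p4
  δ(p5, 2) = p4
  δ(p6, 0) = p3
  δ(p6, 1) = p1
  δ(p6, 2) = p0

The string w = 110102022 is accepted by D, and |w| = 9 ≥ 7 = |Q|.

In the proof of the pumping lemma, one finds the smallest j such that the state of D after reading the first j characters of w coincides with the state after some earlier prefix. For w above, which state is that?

p6

State sequence: p0 -1-> p6 -1-> p1 -0-> p5 -1-> p4 -0-> p6 -2-> p0 -0-> p3 -2-> p0 -2-> p6
First repeat at step 5: p6 was already visited.

The earliest repeat is at step j = 5: D is in p6, which it already visited at step i = 1.
Since D has 7 states, any run of length ≥ 7 visits 7+1 states, so by pigeonhole some state repeats within the first 7 steps — that repeat gives the pumpable loop.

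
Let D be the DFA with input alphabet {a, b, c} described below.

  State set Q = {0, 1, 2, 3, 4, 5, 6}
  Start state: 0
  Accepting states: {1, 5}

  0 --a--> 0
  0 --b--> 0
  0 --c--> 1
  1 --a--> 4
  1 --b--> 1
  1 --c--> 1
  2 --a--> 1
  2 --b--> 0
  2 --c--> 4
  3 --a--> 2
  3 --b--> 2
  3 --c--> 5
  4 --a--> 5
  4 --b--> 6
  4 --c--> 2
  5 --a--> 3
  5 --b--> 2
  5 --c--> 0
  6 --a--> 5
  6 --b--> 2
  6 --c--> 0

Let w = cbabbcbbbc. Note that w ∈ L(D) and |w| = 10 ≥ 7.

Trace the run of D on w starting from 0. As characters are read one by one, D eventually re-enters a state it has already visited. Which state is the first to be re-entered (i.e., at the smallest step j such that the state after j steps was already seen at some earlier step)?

State sequence: 0 -c-> 1 -b-> 1 -a-> 4 -b-> 6 -b-> 2 -c-> 4 -b-> 6 -b-> 2 -b-> 0 -c-> 1
First repeat at step 2: 1 was already visited.

The earliest repeat is at step j = 2: D is in 1, which it already visited at step i = 1.

1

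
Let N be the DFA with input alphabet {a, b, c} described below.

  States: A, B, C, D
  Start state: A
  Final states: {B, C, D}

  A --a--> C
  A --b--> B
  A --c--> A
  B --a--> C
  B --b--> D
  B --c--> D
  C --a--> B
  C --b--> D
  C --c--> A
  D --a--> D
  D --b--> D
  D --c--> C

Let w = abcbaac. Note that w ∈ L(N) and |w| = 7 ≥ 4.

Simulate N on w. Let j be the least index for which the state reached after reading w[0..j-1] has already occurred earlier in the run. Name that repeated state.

Run of N on w = a b c b a a c:
  step 0: A  (start)
  step 1: C  (read a: A→C)
  step 2: D  (read b: C→D)
  step 3: C  (read c: D→C)   ← first repeat (C seen earlier)
  step 4: D  (read b: C→D)
  step 5: D  (read a: D→D)
  step 6: D  (read a: D→D)
  step 7: C  (read c: D→C)

The earliest repeat is at step j = 3: N is in C, which it already visited at step i = 1.
The DFA has 4 states, so the proof of the pumping lemma guarantees a repeated state among the first 4+1 visited; the segment between the two visits is the pumpable y.

C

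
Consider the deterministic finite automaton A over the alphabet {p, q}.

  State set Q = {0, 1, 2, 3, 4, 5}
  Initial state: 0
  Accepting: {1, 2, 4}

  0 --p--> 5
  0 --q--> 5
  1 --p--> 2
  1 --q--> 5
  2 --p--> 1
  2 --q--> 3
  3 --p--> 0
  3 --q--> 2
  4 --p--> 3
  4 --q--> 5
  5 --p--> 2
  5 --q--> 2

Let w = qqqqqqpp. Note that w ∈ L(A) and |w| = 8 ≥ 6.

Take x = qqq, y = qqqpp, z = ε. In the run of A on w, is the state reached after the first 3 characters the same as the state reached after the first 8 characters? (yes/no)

no

State sequence: 0 -q-> 5 -q-> 2 -q-> 3 -q-> 2 -q-> 3 -q-> 2 -p-> 1 -p-> 2

After x (step 3): 3. After xy (step 8): 2.
They differ (3 ≠ 2), so y is not a cycle from the state after x; this split is not the one the pumping-lemma construction produces, and pumping y need not keep the string in L(A).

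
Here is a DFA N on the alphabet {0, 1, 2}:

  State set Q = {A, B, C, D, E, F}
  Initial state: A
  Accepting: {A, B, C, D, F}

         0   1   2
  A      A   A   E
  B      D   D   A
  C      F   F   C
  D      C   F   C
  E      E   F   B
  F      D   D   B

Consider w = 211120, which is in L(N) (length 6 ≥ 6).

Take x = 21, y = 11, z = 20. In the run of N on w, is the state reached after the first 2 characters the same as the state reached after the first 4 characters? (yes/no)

yes

Run of N on the first 4 characters of w = 2 1 1 1:
  step 0: A  (start)
  step 1: E  (read 2: A→E)
  step 2: F  (read 1: E→F)
  step 3: D  (read 1: F→D)
  step 4: F  (read 1: D→F)

After x (step 2): F. After xy (step 4): F.
They match, so y = 11 drives N around a cycle from F back to itself; pumping y any number of times keeps N in F before reading z, and xyⁱz ∈ L(N) for every i ≥ 0.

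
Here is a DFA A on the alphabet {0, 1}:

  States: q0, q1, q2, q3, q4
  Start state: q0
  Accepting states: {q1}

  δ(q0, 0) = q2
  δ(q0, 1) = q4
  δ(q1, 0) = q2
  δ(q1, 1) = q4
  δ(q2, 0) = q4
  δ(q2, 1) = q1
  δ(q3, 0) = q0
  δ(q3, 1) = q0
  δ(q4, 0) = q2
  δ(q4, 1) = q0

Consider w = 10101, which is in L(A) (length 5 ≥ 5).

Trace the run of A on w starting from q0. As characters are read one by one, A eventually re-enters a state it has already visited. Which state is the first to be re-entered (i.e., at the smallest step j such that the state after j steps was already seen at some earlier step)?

q2

State sequence: q0 -1-> q4 -0-> q2 -1-> q1 -0-> q2 -1-> q1
First repeat at step 4: q2 was already visited.

The earliest repeat is at step j = 4: A is in q2, which it already visited at step i = 2.
Since A has 5 states, any run of length ≥ 5 visits 5+1 states, so by pigeonhole some state repeats within the first 5 steps — that repeat gives the pumpable loop.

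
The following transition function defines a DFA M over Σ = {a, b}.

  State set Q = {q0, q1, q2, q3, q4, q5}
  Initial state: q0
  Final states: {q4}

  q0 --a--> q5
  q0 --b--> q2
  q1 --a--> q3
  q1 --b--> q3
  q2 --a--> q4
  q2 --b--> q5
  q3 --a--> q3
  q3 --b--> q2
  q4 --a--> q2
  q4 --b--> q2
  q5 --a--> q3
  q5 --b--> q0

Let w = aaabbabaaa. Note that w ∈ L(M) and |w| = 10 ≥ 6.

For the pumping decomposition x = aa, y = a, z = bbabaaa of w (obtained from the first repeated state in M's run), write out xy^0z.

aabbabaaa

xy⁰z = xz = aa·bbabaaa = aabbabaaa.
Reading y = a takes M from q3 back to q3, so after x the machine is still in q3, and z then leads to the accepting state q4. Hence aabbabaaa ∈ L(M).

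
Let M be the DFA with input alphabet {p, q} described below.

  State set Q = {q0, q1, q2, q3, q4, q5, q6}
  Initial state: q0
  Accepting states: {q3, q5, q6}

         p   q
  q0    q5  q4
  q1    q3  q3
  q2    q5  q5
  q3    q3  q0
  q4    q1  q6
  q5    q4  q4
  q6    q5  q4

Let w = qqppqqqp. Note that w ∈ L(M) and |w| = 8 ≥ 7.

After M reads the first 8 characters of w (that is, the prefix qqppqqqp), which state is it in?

q5

Run of M on the first 8 characters of w = q q p p q q q p:
  step 0: q0  (start)
  step 1: q4  (read q: q0→q4)
  step 2: q6  (read q: q4→q6)
  step 3: q5  (read p: q6→q5)
  step 4: q4  (read p: q5→q4)
  step 5: q6  (read q: q4→q6)
  step 6: q4  (read q: q6→q4)
  step 7: q6  (read q: q4→q6)
  step 8: q5  (read p: q6→q5)

After reading 8 characters, M is in state q5.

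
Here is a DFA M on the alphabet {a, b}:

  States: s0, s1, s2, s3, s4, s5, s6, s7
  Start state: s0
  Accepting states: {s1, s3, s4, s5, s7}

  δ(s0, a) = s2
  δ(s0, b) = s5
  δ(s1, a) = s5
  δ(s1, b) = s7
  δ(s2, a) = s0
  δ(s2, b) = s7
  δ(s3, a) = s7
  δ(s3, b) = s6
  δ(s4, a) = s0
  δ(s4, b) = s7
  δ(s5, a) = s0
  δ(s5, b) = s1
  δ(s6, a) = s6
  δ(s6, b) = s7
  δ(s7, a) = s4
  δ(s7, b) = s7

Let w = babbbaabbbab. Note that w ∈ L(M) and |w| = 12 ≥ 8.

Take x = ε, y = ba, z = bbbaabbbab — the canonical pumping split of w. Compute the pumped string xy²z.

xy^2z = ε·ba·ba·bbbaabbbab = bababbbaabbbab.
Reading y = ba takes M from s0 back to s0, so after x·y·y the machine is still in s0, and z then leads to the accepting state s7. Hence bababbbaabbbab ∈ L(M).

bababbbaabbbab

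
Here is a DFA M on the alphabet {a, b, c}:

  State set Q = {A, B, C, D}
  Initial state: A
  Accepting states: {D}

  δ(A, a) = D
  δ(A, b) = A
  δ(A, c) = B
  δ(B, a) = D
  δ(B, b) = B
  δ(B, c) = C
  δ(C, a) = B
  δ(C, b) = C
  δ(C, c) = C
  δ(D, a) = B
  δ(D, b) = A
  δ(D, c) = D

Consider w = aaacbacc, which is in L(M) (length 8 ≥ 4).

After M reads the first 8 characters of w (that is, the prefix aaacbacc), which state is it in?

D

State sequence: A -a-> D -a-> B -a-> D -c-> D -b-> A -a-> D -c-> D -c-> D

After reading 8 characters, M is in state D.
(This kind of state-tracing is the core of the pumping-lemma construction: with 4 states, pigeonhole forces a repeat within the first 4 steps.)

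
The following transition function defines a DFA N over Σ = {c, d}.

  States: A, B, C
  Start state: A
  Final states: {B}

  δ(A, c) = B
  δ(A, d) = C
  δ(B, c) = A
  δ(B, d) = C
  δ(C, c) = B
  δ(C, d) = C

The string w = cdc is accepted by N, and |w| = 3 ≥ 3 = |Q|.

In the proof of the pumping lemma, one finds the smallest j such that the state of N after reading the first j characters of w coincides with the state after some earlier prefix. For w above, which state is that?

B

Run of N on w = c d c:
  step 0: A  (start)
  step 1: B  (read c: A→B)
  step 2: C  (read d: B→C)
  step 3: B  (read c: C→B)   ← first repeat (B seen earlier)

The earliest repeat is at step j = 3: N is in B, which it already visited at step i = 1.
With |Q| = 3, pigeonhole forces a state repeat no later than step 3; the substring read between the first and second visits to that state can be pumped.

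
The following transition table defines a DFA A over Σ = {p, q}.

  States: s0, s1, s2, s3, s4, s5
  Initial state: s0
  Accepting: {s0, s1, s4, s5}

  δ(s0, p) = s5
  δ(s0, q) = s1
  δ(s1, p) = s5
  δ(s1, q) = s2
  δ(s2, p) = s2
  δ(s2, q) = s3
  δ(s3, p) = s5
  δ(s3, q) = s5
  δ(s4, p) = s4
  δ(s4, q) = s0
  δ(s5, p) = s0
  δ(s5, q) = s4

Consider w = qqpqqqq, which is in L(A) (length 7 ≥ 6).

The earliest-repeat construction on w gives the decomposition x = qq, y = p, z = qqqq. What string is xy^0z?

xy⁰z = xz = qq·qqqq = qqqqqq.
Reading y = p takes A from s2 back to s2, so after x the machine is still in s2, and z then leads to the accepting state s0. Hence qqqqqq ∈ L(A).

qqqqqq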